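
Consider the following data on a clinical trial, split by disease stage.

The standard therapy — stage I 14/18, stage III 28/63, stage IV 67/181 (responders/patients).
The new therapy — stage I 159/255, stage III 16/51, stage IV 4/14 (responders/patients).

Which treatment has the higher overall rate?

the new therapy

Stage I: the standard therapy 14/18 = 77.8%, the new therapy 159/255 = 62.4% → the standard therapy
Stage III: the standard therapy 28/63 = 44.4%, the new therapy 16/51 = 31.4% → the standard therapy
Stage IV: the standard therapy 67/181 = 37.0%, the new therapy 4/14 = 28.6% → the standard therapy
Overall: the standard therapy 109/262 = 41.6%, the new therapy 179/320 = 55.9% → the new therapy
(The standard therapy wins every disease group but the new therapy wins overall — the standard therapy's patients skew toward the low-rate stage IV group.)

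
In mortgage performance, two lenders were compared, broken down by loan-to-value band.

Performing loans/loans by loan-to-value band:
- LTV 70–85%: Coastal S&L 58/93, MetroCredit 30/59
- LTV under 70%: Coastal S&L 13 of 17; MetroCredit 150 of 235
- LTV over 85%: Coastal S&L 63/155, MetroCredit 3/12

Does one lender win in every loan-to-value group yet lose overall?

LTV 70–85%: Coastal S&L 58/93 = 62.4%, MetroCredit 30/59 = 50.8% → Coastal S&L
LTV under 70%: Coastal S&L 13/17 = 76.5%, MetroCredit 150/235 = 63.8% → Coastal S&L
LTV over 85%: Coastal S&L 63/155 = 40.6%, MetroCredit 3/12 = 25.0% → Coastal S&L
Overall: Coastal S&L 134/265 = 50.6%, MetroCredit 183/306 = 59.8% → MetroCredit
Coastal S&L wins each loan-to-value group but MetroCredit wins overall — the comparison reverses. Coastal S&L's loans skew toward LTV over 85%, which has a lower base rate.

Yes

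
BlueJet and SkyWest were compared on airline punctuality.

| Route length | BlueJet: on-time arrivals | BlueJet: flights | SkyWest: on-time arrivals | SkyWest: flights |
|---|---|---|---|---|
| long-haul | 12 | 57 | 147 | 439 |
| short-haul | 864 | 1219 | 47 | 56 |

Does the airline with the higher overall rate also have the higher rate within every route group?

No

Long-haul: BlueJet 12/57 = 21.1%, SkyWest 147/439 = 33.5% → SkyWest
Short-haul: BlueJet 864/1219 = 70.9%, SkyWest 47/56 = 83.9% → SkyWest
Overall: BlueJet 876/1276 = 68.7%, SkyWest 194/495 = 39.2% → BlueJet
SkyWest wins each route group but BlueJet wins overall — the comparison reverses. SkyWest's flights skew toward long-haul, which has a lower base rate.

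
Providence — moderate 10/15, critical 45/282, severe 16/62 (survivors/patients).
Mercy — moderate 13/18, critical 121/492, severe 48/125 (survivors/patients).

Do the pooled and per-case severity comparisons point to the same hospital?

Moderate: Providence 10/15 = 66.7%, Mercy 13/18 = 72.2% → Mercy
Critical: Providence 45/282 = 16.0%, Mercy 121/492 = 24.6% → Mercy
Severe: Providence 16/62 = 25.8%, Mercy 48/125 = 38.4% → Mercy
Overall: Providence 71/359 = 19.8%, Mercy 182/635 = 28.7% → Mercy
Mercy wins overall and in every case group — no reversal.

Yes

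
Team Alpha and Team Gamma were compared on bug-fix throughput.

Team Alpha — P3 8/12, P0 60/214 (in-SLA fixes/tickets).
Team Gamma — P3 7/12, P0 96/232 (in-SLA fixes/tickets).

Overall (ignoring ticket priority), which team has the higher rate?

P3: Team Alpha 8/12 = 66.7%, Team Gamma 7/12 = 58.3% → Team Alpha
P0: Team Alpha 60/214 = 28.0%, Team Gamma 96/232 = 41.4% → Team Gamma
Overall: Team Alpha 68/226 = 30.1%, Team Gamma 103/244 = 42.2% → Team Gamma
(Neither sweeps every ticket group, but Team Gamma has the higher pooled rate.)

Team Gamma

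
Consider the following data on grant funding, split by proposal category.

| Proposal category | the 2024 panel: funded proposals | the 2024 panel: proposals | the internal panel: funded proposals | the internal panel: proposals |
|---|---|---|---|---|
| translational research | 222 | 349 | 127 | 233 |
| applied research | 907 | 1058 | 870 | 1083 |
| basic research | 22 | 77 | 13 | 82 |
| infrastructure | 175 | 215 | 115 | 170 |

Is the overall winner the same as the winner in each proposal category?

Yes

Translational research: the 2024 panel 222/349 = 63.6%, the internal panel 127/233 = 54.5% → the 2024 panel
Applied research: the 2024 panel 907/1058 = 85.7%, the internal panel 870/1083 = 80.3% → the 2024 panel
Basic research: the 2024 panel 22/77 = 28.6%, the internal panel 13/82 = 15.9% → the 2024 panel
Infrastructure: the 2024 panel 175/215 = 81.4%, the internal panel 115/170 = 67.6% → the 2024 panel
Overall: the 2024 panel 1326/1699 = 78.0%, the internal panel 1125/1568 = 71.7% → the 2024 panel
The 2024 panel wins overall and in every proposal group — no reversal.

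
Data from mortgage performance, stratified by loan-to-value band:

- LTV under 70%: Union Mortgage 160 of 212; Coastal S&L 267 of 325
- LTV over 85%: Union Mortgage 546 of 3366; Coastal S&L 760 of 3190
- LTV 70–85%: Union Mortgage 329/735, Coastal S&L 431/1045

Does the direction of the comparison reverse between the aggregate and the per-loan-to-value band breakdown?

No

LTV under 70%: Union Mortgage 160/212 = 75.5%, Coastal S&L 267/325 = 82.2% → Coastal S&L
LTV over 85%: Union Mortgage 546/3366 = 16.2%, Coastal S&L 760/3190 = 23.8% → Coastal S&L
LTV 70–85%: Union Mortgage 329/735 = 44.8%, Coastal S&L 431/1045 = 41.2% → Union Mortgage
Overall: Union Mortgage 1035/4313 = 24.0%, Coastal S&L 1458/4560 = 32.0% → Coastal S&L
Neither sweeps: Union Mortgage wins 1 of 3 groups, Coastal S&L wins 2. Coastal S&L wins overall but not every group — no Simpson reversal.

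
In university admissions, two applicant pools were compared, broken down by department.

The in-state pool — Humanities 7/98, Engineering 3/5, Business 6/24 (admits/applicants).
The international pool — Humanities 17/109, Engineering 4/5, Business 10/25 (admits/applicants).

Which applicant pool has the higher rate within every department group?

the international pool

Humanities: the in-state pool 7/98 = 7.1%, the international pool 17/109 = 15.6% → the international pool
Engineering: the in-state pool 3/5 = 60.0%, the international pool 4/5 = 80.0% → the international pool
Business: the in-state pool 6/24 = 25.0%, the international pool 10/25 = 40.0% → the international pool
The international pool has the higher rate in all 3 groups.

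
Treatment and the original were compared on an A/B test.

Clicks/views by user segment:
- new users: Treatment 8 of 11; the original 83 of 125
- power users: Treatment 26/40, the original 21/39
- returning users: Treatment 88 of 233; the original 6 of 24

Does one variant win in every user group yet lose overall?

Yes

New users: Treatment 8/11 = 72.7%, the original 83/125 = 66.4% → Treatment
Power users: Treatment 26/40 = 65.0%, the original 21/39 = 53.8% → Treatment
Returning users: Treatment 88/233 = 37.8%, the original 6/24 = 25.0% → Treatment
Overall: Treatment 122/284 = 43.0%, the original 110/188 = 58.5% → the original
Treatment wins each user group but the original wins overall — the comparison reverses. Treatment's views skew toward returning users, which has a lower base rate.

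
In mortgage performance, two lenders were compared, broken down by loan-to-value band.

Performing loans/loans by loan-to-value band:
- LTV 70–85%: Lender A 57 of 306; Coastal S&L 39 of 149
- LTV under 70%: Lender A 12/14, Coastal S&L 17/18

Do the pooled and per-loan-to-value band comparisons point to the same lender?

LTV 70–85%: Lender A 57/306 = 18.6%, Coastal S&L 39/149 = 26.2% → Coastal S&L
LTV under 70%: Lender A 12/14 = 85.7%, Coastal S&L 17/18 = 94.4% → Coastal S&L
Overall: Lender A 69/320 = 21.6%, Coastal S&L 56/167 = 33.5% → Coastal S&L
Coastal S&L wins overall and in every loan-to-value group — no reversal.

Yes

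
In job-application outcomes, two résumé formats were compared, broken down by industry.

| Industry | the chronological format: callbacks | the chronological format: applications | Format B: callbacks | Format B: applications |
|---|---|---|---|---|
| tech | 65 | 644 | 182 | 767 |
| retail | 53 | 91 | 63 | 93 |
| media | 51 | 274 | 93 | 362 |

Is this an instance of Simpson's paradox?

No

Tech: the chronological format 65/644 = 10.1%, Format B 182/767 = 23.7% → Format B
Retail: the chronological format 53/91 = 58.2%, Format B 63/93 = 67.7% → Format B
Media: the chronological format 51/274 = 18.6%, Format B 93/362 = 25.7% → Format B
Overall: the chronological format 169/1009 = 16.7%, Format B 338/1222 = 27.7% → Format B
Format B wins overall and in every industry group — no reversal.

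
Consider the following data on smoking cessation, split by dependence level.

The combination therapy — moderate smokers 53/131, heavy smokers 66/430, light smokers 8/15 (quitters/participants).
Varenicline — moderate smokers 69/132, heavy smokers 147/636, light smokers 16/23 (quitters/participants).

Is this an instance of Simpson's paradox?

No

Moderate smokers: the combination therapy 53/131 = 40.5%, varenicline 69/132 = 52.3% → varenicline
Heavy smokers: the combination therapy 66/430 = 15.3%, varenicline 147/636 = 23.1% → varenicline
Light smokers: the combination therapy 8/15 = 53.3%, varenicline 16/23 = 69.6% → varenicline
Overall: the combination therapy 127/576 = 22.0%, varenicline 232/791 = 29.3% → varenicline
Varenicline wins overall and in every dependence group — no reversal.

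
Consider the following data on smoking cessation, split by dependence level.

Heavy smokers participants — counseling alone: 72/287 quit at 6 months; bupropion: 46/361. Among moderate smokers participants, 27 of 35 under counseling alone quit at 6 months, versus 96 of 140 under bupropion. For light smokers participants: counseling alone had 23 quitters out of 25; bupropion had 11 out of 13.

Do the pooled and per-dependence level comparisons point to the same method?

Yes

Heavy smokers: counseling alone 72/287 = 25.1%, bupropion 46/361 = 12.7% → counseling alone
Moderate smokers: counseling alone 27/35 = 77.1%, bupropion 96/140 = 68.6% → counseling alone
Light smokers: counseling alone 23/25 = 92.0%, bupropion 11/13 = 84.6% → counseling alone
Overall: counseling alone 122/347 = 35.2%, bupropion 153/514 = 29.8% → counseling alone
Counseling alone wins overall and in every dependence group — no reversal.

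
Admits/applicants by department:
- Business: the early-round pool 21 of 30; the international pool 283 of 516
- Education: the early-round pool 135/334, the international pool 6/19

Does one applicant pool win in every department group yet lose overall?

Yes

Business: the early-round pool 21/30 = 70.0%, the international pool 283/516 = 54.8% → the early-round pool
Education: the early-round pool 135/334 = 40.4%, the international pool 6/19 = 31.6% → the early-round pool
Overall: the early-round pool 156/364 = 42.9%, the international pool 289/535 = 54.0% → the international pool
The early-round pool wins each department group but the international pool wins overall — the comparison reverses. The early-round pool's applicants skew toward Education, which has a lower base rate.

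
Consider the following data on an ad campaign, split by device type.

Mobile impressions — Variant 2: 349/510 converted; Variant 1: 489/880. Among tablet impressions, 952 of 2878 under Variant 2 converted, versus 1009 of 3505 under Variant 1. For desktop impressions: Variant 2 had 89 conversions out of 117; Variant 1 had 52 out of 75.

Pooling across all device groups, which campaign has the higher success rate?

Variant 2

Mobile: Variant 2 349/510 = 68.4%, Variant 1 489/880 = 55.6% → Variant 2
Tablet: Variant 2 952/2878 = 33.1%, Variant 1 1009/3505 = 28.8% → Variant 2
Desktop: Variant 2 89/117 = 76.1%, Variant 1 52/75 = 69.3% → Variant 2
Overall: Variant 2 1390/3505 = 39.7%, Variant 1 1550/4460 = 34.8% → Variant 2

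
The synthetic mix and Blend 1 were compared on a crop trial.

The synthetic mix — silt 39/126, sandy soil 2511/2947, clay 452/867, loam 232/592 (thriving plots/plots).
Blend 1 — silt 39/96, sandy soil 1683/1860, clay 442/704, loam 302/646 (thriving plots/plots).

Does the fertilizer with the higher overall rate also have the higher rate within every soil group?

Silt: the synthetic mix 39/126 = 31.0%, Blend 1 39/96 = 40.6% → Blend 1
Sandy soil: the synthetic mix 2511/2947 = 85.2%, Blend 1 1683/1860 = 90.5% → Blend 1
Clay: the synthetic mix 452/867 = 52.1%, Blend 1 442/704 = 62.8% → Blend 1
Loam: the synthetic mix 232/592 = 39.2%, Blend 1 302/646 = 46.7% → Blend 1
Overall: the synthetic mix 3234/4532 = 71.4%, Blend 1 2466/3306 = 74.6% → Blend 1
Blend 1 wins overall and in every soil group — no reversal.

Yes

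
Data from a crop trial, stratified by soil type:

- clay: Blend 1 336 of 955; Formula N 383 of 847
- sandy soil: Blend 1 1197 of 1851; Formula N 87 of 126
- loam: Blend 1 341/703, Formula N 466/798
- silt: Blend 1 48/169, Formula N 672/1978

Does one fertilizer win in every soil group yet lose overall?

Yes

Clay: Blend 1 336/955 = 35.2%, Formula N 383/847 = 45.2% → Formula N
Sandy soil: Blend 1 1197/1851 = 64.7%, Formula N 87/126 = 69.0% → Formula N
Loam: Blend 1 341/703 = 48.5%, Formula N 466/798 = 58.4% → Formula N
Silt: Blend 1 48/169 = 28.4%, Formula N 672/1978 = 34.0% → Formula N
Overall: Blend 1 1922/3678 = 52.3%, Formula N 1608/3749 = 42.9% → Blend 1
Formula N wins each soil group but Blend 1 wins overall — the comparison reverses. Formula N's plots skew toward silt, which has a lower base rate.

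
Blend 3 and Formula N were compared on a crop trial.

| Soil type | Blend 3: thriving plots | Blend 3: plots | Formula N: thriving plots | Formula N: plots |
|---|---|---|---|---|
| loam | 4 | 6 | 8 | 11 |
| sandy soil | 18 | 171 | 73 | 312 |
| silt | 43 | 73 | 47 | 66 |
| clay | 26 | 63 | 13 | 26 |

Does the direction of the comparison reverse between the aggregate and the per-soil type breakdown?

Loam: Blend 3 4/6 = 66.7%, Formula N 8/11 = 72.7% → Formula N
Sandy soil: Blend 3 18/171 = 10.5%, Formula N 73/312 = 23.4% → Formula N
Silt: Blend 3 43/73 = 58.9%, Formula N 47/66 = 71.2% → Formula N
Clay: Blend 3 26/63 = 41.3%, Formula N 13/26 = 50.0% → Formula N
Overall: Blend 3 91/313 = 29.1%, Formula N 141/415 = 34.0% → Formula N
Formula N wins overall and in every soil group — no reversal.

No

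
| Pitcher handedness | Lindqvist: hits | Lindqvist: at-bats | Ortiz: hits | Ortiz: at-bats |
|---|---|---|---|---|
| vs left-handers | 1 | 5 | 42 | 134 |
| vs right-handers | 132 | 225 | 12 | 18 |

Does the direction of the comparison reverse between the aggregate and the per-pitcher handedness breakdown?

Vs left-handers: Lindqvist 1/5 = 20.0%, Ortiz 42/134 = 31.3% → Ortiz
Vs right-handers: Lindqvist 132/225 = 58.7%, Ortiz 12/18 = 66.7% → Ortiz
Overall: Lindqvist 133/230 = 57.8%, Ortiz 54/152 = 35.5% → Lindqvist
Ortiz wins each pitcher group but Lindqvist wins overall — the comparison reverses. Ortiz's at-bats skew toward vs left-handers, which has a lower base rate.

Yes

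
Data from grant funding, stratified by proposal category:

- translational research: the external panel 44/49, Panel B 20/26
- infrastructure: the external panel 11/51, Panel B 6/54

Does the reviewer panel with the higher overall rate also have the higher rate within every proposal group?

Translational research: the external panel 44/49 = 89.8%, Panel B 20/26 = 76.9% → the external panel
Infrastructure: the external panel 11/51 = 21.6%, Panel B 6/54 = 11.1% → the external panel
Overall: the external panel 55/100 = 55.0%, Panel B 26/80 = 32.5% → the external panel
The external panel wins overall and in every proposal group — no reversal.

Yes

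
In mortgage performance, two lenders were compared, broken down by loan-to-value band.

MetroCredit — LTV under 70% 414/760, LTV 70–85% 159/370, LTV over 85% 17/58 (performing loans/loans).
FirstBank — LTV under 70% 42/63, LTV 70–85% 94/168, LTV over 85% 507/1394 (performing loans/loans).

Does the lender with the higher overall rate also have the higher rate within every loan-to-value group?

LTV under 70%: MetroCredit 414/760 = 54.5%, FirstBank 42/63 = 66.7% → FirstBank
LTV 70–85%: MetroCredit 159/370 = 43.0%, FirstBank 94/168 = 56.0% → FirstBank
LTV over 85%: MetroCredit 17/58 = 29.3%, FirstBank 507/1394 = 36.4% → FirstBank
Overall: MetroCredit 590/1188 = 49.7%, FirstBank 643/1625 = 39.6% → MetroCredit
FirstBank wins each loan-to-value group but MetroCredit wins overall — the comparison reverses. FirstBank's loans skew toward LTV over 85%, which has a lower base rate.

No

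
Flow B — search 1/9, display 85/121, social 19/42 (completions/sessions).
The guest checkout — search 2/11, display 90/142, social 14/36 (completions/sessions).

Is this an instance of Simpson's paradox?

Search: Flow B 1/9 = 11.1%, the guest checkout 2/11 = 18.2% → the guest checkout
Display: Flow B 85/121 = 70.2%, the guest checkout 90/142 = 63.4% → Flow B
Social: Flow B 19/42 = 45.2%, the guest checkout 14/36 = 38.9% → Flow B
Overall: Flow B 105/172 = 61.0%, the guest checkout 106/189 = 56.1% → Flow B
Neither sweeps: Flow B wins 2 of 3 groups, the guest checkout wins 1. Flow B wins overall but not every group — no Simpson reversal.

No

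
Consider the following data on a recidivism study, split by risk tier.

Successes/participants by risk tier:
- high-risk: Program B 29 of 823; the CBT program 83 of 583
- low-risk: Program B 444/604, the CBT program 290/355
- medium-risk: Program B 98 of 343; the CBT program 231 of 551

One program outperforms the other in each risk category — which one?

the CBT program

High-risk: Program B 29/823 = 3.5%, the CBT program 83/583 = 14.2% → the CBT program
Low-risk: Program B 444/604 = 73.5%, the CBT program 290/355 = 81.7% → the CBT program
Medium-risk: Program B 98/343 = 28.6%, the CBT program 231/551 = 41.9% → the CBT program
The CBT program has the higher rate in all 3 groups.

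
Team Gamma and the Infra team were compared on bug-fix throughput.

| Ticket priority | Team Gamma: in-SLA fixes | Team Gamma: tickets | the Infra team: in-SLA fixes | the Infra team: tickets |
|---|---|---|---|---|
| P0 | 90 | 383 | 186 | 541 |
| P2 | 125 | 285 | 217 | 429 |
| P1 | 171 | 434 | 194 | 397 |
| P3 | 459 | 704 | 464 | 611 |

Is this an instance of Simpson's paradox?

No

P0: Team Gamma 90/383 = 23.5%, the Infra team 186/541 = 34.4% → the Infra team
P2: Team Gamma 125/285 = 43.9%, the Infra team 217/429 = 50.6% → the Infra team
P1: Team Gamma 171/434 = 39.4%, the Infra team 194/397 = 48.9% → the Infra team
P3: Team Gamma 459/704 = 65.2%, the Infra team 464/611 = 75.9% → the Infra team
Overall: Team Gamma 845/1806 = 46.8%, the Infra team 1061/1978 = 53.6% → the Infra team
The Infra team wins overall and in every ticket group — no reversal.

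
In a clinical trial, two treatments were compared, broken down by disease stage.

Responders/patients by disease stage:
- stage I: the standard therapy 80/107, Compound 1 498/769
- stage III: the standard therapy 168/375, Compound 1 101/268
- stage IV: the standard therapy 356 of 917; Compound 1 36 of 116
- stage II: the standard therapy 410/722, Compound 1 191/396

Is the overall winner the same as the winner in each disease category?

Stage I: the standard therapy 80/107 = 74.8%, Compound 1 498/769 = 64.8% → the standard therapy
Stage III: the standard therapy 168/375 = 44.8%, Compound 1 101/268 = 37.7% → the standard therapy
Stage IV: the standard therapy 356/917 = 38.8%, Compound 1 36/116 = 31.0% → the standard therapy
Stage II: the standard therapy 410/722 = 56.8%, Compound 1 191/396 = 48.2% → the standard therapy
Overall: the standard therapy 1014/2121 = 47.8%, Compound 1 826/1549 = 53.3% → Compound 1
The standard therapy wins each disease group but Compound 1 wins overall — the comparison reverses. The standard therapy's patients skew toward stage IV, which has a lower base rate.

No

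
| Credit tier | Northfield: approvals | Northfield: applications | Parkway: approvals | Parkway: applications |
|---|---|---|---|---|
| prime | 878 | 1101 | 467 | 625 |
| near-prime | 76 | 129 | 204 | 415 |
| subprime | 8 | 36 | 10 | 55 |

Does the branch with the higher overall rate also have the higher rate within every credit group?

Prime: Northfield 878/1101 = 79.7%, Parkway 467/625 = 74.7% → Northfield
Near-prime: Northfield 76/129 = 58.9%, Parkway 204/415 = 49.2% → Northfield
Subprime: Northfield 8/36 = 22.2%, Parkway 10/55 = 18.2% → Northfield
Overall: Northfield 962/1266 = 76.0%, Parkway 681/1095 = 62.2% → Northfield
Northfield wins overall and in every credit group — no reversal.

Yes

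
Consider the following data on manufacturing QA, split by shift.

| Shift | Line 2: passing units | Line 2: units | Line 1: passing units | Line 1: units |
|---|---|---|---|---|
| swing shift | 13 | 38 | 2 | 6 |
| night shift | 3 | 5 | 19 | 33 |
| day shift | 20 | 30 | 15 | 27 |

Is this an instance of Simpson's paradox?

Swing shift: Line 2 13/38 = 34.2%, Line 1 2/6 = 33.3% → Line 2
Night shift: Line 2 3/5 = 60.0%, Line 1 19/33 = 57.6% → Line 2
Day shift: Line 2 20/30 = 66.7%, Line 1 15/27 = 55.6% → Line 2
Overall: Line 2 36/73 = 49.3%, Line 1 36/66 = 54.5% → Line 1
Line 2 wins each shift group but Line 1 wins overall — the comparison reverses. Line 2's units skew toward swing shift, which has a lower base rate.

Yes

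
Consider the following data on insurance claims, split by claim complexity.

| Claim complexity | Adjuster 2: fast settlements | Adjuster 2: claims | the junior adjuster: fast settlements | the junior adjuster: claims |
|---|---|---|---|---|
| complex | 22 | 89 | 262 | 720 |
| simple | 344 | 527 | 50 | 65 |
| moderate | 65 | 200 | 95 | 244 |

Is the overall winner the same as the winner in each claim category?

No

Complex: Adjuster 2 22/89 = 24.7%, the junior adjuster 262/720 = 36.4% → the junior adjuster
Simple: Adjuster 2 344/527 = 65.3%, the junior adjuster 50/65 = 76.9% → the junior adjuster
Moderate: Adjuster 2 65/200 = 32.5%, the junior adjuster 95/244 = 38.9% → the junior adjuster
Overall: Adjuster 2 431/816 = 52.8%, the junior adjuster 407/1029 = 39.6% → Adjuster 2
The junior adjuster wins each claim group but Adjuster 2 wins overall — the comparison reverses. The junior adjuster's claims skew toward complex, which has a lower base rate.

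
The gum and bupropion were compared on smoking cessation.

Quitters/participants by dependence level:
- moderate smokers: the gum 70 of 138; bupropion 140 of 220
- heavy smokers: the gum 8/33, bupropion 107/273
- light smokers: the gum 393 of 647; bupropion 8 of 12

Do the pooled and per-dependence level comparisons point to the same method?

No

Moderate smokers: the gum 70/138 = 50.7%, bupropion 140/220 = 63.6% → bupropion
Heavy smokers: the gum 8/33 = 24.2%, bupropion 107/273 = 39.2% → bupropion
Light smokers: the gum 393/647 = 60.7%, bupropion 8/12 = 66.7% → bupropion
Overall: the gum 471/818 = 57.6%, bupropion 255/505 = 50.5% → the gum
Bupropion wins each dependence group but the gum wins overall — the comparison reverses. Bupropion's participants skew toward heavy smokers, which has a lower base rate.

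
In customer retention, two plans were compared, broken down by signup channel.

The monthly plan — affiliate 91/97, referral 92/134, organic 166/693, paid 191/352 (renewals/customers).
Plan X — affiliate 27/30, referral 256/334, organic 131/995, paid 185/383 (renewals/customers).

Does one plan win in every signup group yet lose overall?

Affiliate: the monthly plan 91/97 = 93.8%, Plan X 27/30 = 90.0% → the monthly plan
Referral: the monthly plan 92/134 = 68.7%, Plan X 256/334 = 76.6% → Plan X
Organic: the monthly plan 166/693 = 24.0%, Plan X 131/995 = 13.2% → the monthly plan
Paid: the monthly plan 191/352 = 54.3%, Plan X 185/383 = 48.3% → the monthly plan
Overall: the monthly plan 540/1276 = 42.3%, Plan X 599/1742 = 34.4% → the monthly plan
Neither sweeps: the monthly plan wins 3 of 4 groups, Plan X wins 1. The monthly plan wins overall but not every group — no Simpson reversal.

No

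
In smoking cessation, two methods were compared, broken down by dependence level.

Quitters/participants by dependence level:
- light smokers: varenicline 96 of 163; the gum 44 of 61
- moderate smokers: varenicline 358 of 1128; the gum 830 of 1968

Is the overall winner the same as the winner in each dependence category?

Yes

Light smokers: varenicline 96/163 = 58.9%, the gum 44/61 = 72.1% → the gum
Moderate smokers: varenicline 358/1128 = 31.7%, the gum 830/1968 = 42.2% → the gum
Overall: varenicline 454/1291 = 35.2%, the gum 874/2029 = 43.1% → the gum
The gum wins overall and in every dependence group — no reversal.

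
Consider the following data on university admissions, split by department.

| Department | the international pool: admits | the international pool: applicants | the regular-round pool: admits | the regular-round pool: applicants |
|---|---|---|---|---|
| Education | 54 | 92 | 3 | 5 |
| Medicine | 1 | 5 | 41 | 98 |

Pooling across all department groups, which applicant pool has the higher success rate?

Education: the international pool 54/92 = 58.7%, the regular-round pool 3/5 = 60.0% → the regular-round pool
Medicine: the international pool 1/5 = 20.0%, the regular-round pool 41/98 = 41.8% → the regular-round pool
Overall: the international pool 55/97 = 56.7%, the regular-round pool 44/103 = 42.7% → the international pool
(The regular-round pool wins every department group but the international pool wins overall — the regular-round pool's applicants skew toward the low-rate Medicine group.)

the international pool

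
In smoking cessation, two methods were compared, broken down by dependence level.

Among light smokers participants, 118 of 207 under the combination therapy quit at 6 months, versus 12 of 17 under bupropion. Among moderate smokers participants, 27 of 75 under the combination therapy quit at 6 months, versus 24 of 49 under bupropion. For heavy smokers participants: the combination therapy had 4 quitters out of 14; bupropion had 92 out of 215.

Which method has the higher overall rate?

the combination therapy

Light smokers: the combination therapy 118/207 = 57.0%, bupropion 12/17 = 70.6% → bupropion
Moderate smokers: the combination therapy 27/75 = 36.0%, bupropion 24/49 = 49.0% → bupropion
Heavy smokers: the combination therapy 4/14 = 28.6%, bupropion 92/215 = 42.8% → bupropion
Overall: the combination therapy 149/296 = 50.3%, bupropion 128/281 = 45.6% → the combination therapy
(Bupropion wins every dependence group but the combination therapy wins overall — bupropion's participants skew toward the low-rate heavy smokers group.)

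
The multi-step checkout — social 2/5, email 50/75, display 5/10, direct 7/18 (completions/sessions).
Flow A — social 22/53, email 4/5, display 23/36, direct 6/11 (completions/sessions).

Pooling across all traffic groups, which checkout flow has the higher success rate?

the multi-step checkout

Social: the multi-step checkout 2/5 = 40.0%, Flow A 22/53 = 41.5% → Flow A
Email: the multi-step checkout 50/75 = 66.7%, Flow A 4/5 = 80.0% → Flow A
Display: the multi-step checkout 5/10 = 50.0%, Flow A 23/36 = 63.9% → Flow A
Direct: the multi-step checkout 7/18 = 38.9%, Flow A 6/11 = 54.5% → Flow A
Overall: the multi-step checkout 64/108 = 59.3%, Flow A 55/105 = 52.4% → the multi-step checkout
(Flow A wins every traffic group but the multi-step checkout wins overall — Flow A's sessions skew toward the low-rate social group.)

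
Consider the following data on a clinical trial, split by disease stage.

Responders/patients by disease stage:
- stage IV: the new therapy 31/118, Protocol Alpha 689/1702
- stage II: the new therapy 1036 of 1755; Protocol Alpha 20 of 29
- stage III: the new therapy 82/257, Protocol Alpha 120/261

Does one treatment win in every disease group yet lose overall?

Stage IV: the new therapy 31/118 = 26.3%, Protocol Alpha 689/1702 = 40.5% → Protocol Alpha
Stage II: the new therapy 1036/1755 = 59.0%, Protocol Alpha 20/29 = 69.0% → Protocol Alpha
Stage III: the new therapy 82/257 = 31.9%, Protocol Alpha 120/261 = 46.0% → Protocol Alpha
Overall: the new therapy 1149/2130 = 53.9%, Protocol Alpha 829/1992 = 41.6% → the new therapy
Protocol Alpha wins each disease group but the new therapy wins overall — the comparison reverses. Protocol Alpha's patients skew toward stage IV, which has a lower base rate.

Yes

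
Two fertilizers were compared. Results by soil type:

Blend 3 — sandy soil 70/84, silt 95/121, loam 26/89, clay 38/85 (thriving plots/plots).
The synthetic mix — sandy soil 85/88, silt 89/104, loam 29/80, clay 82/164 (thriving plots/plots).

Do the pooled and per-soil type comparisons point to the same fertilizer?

Sandy soil: Blend 3 70/84 = 83.3%, the synthetic mix 85/88 = 96.6% → the synthetic mix
Silt: Blend 3 95/121 = 78.5%, the synthetic mix 89/104 = 85.6% → the synthetic mix
Loam: Blend 3 26/89 = 29.2%, the synthetic mix 29/80 = 36.2% → the synthetic mix
Clay: Blend 3 38/85 = 44.7%, the synthetic mix 82/164 = 50.0% → the synthetic mix
Overall: Blend 3 229/379 = 60.4%, the synthetic mix 285/436 = 65.4% → the synthetic mix
The synthetic mix wins overall and in every soil group — no reversal.

Yes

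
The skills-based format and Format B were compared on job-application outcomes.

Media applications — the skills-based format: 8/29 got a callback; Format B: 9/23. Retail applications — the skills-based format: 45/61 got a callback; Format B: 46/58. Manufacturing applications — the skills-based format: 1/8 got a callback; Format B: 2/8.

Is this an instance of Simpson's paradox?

Media: the skills-based format 8/29 = 27.6%, Format B 9/23 = 39.1% → Format B
Retail: the skills-based format 45/61 = 73.8%, Format B 46/58 = 79.3% → Format B
Manufacturing: the skills-based format 1/8 = 12.5%, Format B 2/8 = 25.0% → Format B
Overall: the skills-based format 54/98 = 55.1%, Format B 57/89 = 64.0% → Format B
Format B wins overall and in every industry group — no reversal.

No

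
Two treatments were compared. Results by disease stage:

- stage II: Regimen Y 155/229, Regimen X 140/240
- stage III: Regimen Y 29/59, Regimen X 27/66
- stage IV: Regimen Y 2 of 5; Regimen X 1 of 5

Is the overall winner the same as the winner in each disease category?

Stage II: Regimen Y 155/229 = 67.7%, Regimen X 140/240 = 58.3% → Regimen Y
Stage III: Regimen Y 29/59 = 49.2%, Regimen X 27/66 = 40.9% → Regimen Y
Stage IV: Regimen Y 2/5 = 40.0%, Regimen X 1/5 = 20.0% → Regimen Y
Overall: Regimen Y 186/293 = 63.5%, Regimen X 168/311 = 54.0% → Regimen Y
Regimen Y wins overall and in every disease group — no reversal.

Yes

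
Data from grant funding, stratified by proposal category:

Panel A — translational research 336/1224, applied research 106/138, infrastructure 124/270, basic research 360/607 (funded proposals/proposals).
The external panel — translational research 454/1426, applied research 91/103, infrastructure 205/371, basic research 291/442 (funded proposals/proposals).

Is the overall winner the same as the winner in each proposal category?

Translational research: Panel A 336/1224 = 27.5%, the external panel 454/1426 = 31.8% → the external panel
Applied research: Panel A 106/138 = 76.8%, the external panel 91/103 = 88.3% → the external panel
Infrastructure: Panel A 124/270 = 45.9%, the external panel 205/371 = 55.3% → the external panel
Basic research: Panel A 360/607 = 59.3%, the external panel 291/442 = 65.8% → the external panel
Overall: Panel A 926/2239 = 41.4%, the external panel 1041/2342 = 44.4% → the external panel
The external panel wins overall and in every proposal group — no reversal.

Yes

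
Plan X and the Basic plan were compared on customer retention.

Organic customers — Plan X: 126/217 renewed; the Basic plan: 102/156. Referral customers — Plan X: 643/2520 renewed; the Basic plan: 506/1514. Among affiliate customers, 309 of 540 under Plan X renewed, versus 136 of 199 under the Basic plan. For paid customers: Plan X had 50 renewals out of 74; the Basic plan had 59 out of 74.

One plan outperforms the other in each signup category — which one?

the Basic plan

Organic: Plan X 126/217 = 58.1%, the Basic plan 102/156 = 65.4% → the Basic plan
Referral: Plan X 643/2520 = 25.5%, the Basic plan 506/1514 = 33.4% → the Basic plan
Affiliate: Plan X 309/540 = 57.2%, the Basic plan 136/199 = 68.3% → the Basic plan
Paid: Plan X 50/74 = 67.6%, the Basic plan 59/74 = 79.7% → the Basic plan
The Basic plan has the higher rate in all 4 groups.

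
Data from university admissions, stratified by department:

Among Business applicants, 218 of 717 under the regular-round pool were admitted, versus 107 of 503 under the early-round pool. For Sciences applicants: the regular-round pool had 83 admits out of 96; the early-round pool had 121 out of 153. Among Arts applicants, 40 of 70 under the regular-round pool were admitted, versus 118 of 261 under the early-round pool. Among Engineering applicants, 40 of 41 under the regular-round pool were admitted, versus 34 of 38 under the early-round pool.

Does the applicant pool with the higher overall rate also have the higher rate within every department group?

Yes

Business: the regular-round pool 218/717 = 30.4%, the early-round pool 107/503 = 21.3% → the regular-round pool
Sciences: the regular-round pool 83/96 = 86.5%, the early-round pool 121/153 = 79.1% → the regular-round pool
Arts: the regular-round pool 40/70 = 57.1%, the early-round pool 118/261 = 45.2% → the regular-round pool
Engineering: the regular-round pool 40/41 = 97.6%, the early-round pool 34/38 = 89.5% → the regular-round pool
Overall: the regular-round pool 381/924 = 41.2%, the early-round pool 380/955 = 39.8% → the regular-round pool
The regular-round pool wins overall and in every department group — no reversal.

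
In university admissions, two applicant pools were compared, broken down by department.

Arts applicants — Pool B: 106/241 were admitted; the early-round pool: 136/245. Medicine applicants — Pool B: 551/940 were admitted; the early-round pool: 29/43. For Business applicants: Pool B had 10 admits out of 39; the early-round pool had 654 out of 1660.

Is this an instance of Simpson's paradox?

Arts: Pool B 106/241 = 44.0%, the early-round pool 136/245 = 55.5% → the early-round pool
Medicine: Pool B 551/940 = 58.6%, the early-round pool 29/43 = 67.4% → the early-round pool
Business: Pool B 10/39 = 25.6%, the early-round pool 654/1660 = 39.4% → the early-round pool
Overall: Pool B 667/1220 = 54.7%, the early-round pool 819/1948 = 42.0% → Pool B
The early-round pool wins each department group but Pool B wins overall — the comparison reverses. The early-round pool's applicants skew toward Business, which has a lower base rate.

Yes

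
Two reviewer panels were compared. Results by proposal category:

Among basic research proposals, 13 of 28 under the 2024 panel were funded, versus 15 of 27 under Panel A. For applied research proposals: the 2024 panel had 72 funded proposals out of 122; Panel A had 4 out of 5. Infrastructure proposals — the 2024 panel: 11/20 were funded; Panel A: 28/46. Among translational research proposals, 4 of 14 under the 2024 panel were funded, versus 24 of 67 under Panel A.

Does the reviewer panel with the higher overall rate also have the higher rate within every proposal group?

Basic research: the 2024 panel 13/28 = 46.4%, Panel A 15/27 = 55.6% → Panel A
Applied research: the 2024 panel 72/122 = 59.0%, Panel A 4/5 = 80.0% → Panel A
Infrastructure: the 2024 panel 11/20 = 55.0%, Panel A 28/46 = 60.9% → Panel A
Translational research: the 2024 panel 4/14 = 28.6%, Panel A 24/67 = 35.8% → Panel A
Overall: the 2024 panel 100/184 = 54.3%, Panel A 71/145 = 49.0% → the 2024 panel
Panel A wins each proposal group but the 2024 panel wins overall — the comparison reverses. Panel A's proposals skew toward translational research, which has a lower base rate.

No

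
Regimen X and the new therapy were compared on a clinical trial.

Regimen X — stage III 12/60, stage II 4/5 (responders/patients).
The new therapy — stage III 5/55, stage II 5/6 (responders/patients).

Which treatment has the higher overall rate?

Stage III: Regimen X 12/60 = 20.0%, the new therapy 5/55 = 9.1% → Regimen X
Stage II: Regimen X 4/5 = 80.0%, the new therapy 5/6 = 83.3% → the new therapy
Overall: Regimen X 16/65 = 24.6%, the new therapy 10/61 = 16.4% → Regimen X
(Neither sweeps every disease group, but Regimen X has the higher pooled rate.)

Regimen X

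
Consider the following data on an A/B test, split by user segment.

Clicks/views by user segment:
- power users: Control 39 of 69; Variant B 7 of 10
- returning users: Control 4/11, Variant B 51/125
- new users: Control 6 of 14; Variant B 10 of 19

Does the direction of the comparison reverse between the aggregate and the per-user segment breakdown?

Yes

Power users: Control 39/69 = 56.5%, Variant B 7/10 = 70.0% → Variant B
Returning users: Control 4/11 = 36.4%, Variant B 51/125 = 40.8% → Variant B
New users: Control 6/14 = 42.9%, Variant B 10/19 = 52.6% → Variant B
Overall: Control 49/94 = 52.1%, Variant B 68/154 = 44.2% → Control
Variant B wins each user group but Control wins overall — the comparison reverses. Variant B's views skew toward returning users, which has a lower base rate.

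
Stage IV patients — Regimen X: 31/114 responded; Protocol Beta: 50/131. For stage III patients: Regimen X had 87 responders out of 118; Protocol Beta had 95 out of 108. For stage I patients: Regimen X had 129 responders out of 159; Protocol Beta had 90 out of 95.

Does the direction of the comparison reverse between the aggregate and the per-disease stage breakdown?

No

Stage IV: Regimen X 31/114 = 27.2%, Protocol Beta 50/131 = 38.2% → Protocol Beta
Stage III: Regimen X 87/118 = 73.7%, Protocol Beta 95/108 = 88.0% → Protocol Beta
Stage I: Regimen X 129/159 = 81.1%, Protocol Beta 90/95 = 94.7% → Protocol Beta
Overall: Regimen X 247/391 = 63.2%, Protocol Beta 235/334 = 70.4% → Protocol Beta
Protocol Beta wins overall and in every disease group — no reversal.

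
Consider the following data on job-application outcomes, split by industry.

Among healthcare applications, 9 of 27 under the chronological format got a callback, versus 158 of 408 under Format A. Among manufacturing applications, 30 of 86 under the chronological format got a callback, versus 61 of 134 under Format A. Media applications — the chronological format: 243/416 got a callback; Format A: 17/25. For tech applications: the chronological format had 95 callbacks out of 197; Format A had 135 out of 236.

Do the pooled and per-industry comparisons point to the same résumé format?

No

Healthcare: the chronological format 9/27 = 33.3%, Format A 158/408 = 38.7% → Format A
Manufacturing: the chronological format 30/86 = 34.9%, Format A 61/134 = 45.5% → Format A
Media: the chronological format 243/416 = 58.4%, Format A 17/25 = 68.0% → Format A
Tech: the chronological format 95/197 = 48.2%, Format A 135/236 = 57.2% → Format A
Overall: the chronological format 377/726 = 51.9%, Format A 371/803 = 46.2% → the chronological format
Format A wins each industry group but the chronological format wins overall — the comparison reverses. Format A's applications skew toward healthcare, which has a lower base rate.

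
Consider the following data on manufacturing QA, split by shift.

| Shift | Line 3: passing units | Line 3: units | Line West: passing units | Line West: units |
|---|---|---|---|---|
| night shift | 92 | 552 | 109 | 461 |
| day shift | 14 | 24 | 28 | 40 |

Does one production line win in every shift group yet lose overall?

No

Night shift: Line 3 92/552 = 16.7%, Line West 109/461 = 23.6% → Line West
Day shift: Line 3 14/24 = 58.3%, Line West 28/40 = 70.0% → Line West
Overall: Line 3 106/576 = 18.4%, Line West 137/501 = 27.3% → Line West
Line West wins overall and in every shift group — no reversal.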